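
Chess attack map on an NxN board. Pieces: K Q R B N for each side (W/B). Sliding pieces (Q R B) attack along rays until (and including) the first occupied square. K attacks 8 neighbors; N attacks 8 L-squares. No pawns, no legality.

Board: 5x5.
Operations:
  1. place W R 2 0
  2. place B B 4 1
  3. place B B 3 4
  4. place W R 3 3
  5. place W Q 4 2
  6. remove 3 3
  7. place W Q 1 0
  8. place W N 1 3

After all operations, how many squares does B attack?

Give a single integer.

Answer: 7

Derivation:
Op 1: place WR@(2,0)
Op 2: place BB@(4,1)
Op 3: place BB@(3,4)
Op 4: place WR@(3,3)
Op 5: place WQ@(4,2)
Op 6: remove (3,3)
Op 7: place WQ@(1,0)
Op 8: place WN@(1,3)
Per-piece attacks for B:
  BB@(3,4): attacks (4,3) (2,3) (1,2) (0,1)
  BB@(4,1): attacks (3,2) (2,3) (1,4) (3,0)
Union (7 distinct): (0,1) (1,2) (1,4) (2,3) (3,0) (3,2) (4,3)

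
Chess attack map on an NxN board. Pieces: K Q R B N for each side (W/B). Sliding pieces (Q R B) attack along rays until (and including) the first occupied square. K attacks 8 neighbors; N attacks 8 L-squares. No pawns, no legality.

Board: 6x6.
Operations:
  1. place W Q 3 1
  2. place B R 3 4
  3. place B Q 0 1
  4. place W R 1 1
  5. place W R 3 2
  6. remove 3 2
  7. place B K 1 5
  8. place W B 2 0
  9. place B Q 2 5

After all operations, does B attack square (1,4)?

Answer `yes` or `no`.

Op 1: place WQ@(3,1)
Op 2: place BR@(3,4)
Op 3: place BQ@(0,1)
Op 4: place WR@(1,1)
Op 5: place WR@(3,2)
Op 6: remove (3,2)
Op 7: place BK@(1,5)
Op 8: place WB@(2,0)
Op 9: place BQ@(2,5)
Per-piece attacks for B:
  BQ@(0,1): attacks (0,2) (0,3) (0,4) (0,5) (0,0) (1,1) (1,2) (2,3) (3,4) (1,0) [ray(1,0) blocked at (1,1); ray(1,1) blocked at (3,4)]
  BK@(1,5): attacks (1,4) (2,5) (0,5) (2,4) (0,4)
  BQ@(2,5): attacks (2,4) (2,3) (2,2) (2,1) (2,0) (3,5) (4,5) (5,5) (1,5) (3,4) (1,4) (0,3) [ray(0,-1) blocked at (2,0); ray(-1,0) blocked at (1,5); ray(1,-1) blocked at (3,4)]
  BR@(3,4): attacks (3,5) (3,3) (3,2) (3,1) (4,4) (5,4) (2,4) (1,4) (0,4) [ray(0,-1) blocked at (3,1)]
B attacks (1,4): yes

Answer: yes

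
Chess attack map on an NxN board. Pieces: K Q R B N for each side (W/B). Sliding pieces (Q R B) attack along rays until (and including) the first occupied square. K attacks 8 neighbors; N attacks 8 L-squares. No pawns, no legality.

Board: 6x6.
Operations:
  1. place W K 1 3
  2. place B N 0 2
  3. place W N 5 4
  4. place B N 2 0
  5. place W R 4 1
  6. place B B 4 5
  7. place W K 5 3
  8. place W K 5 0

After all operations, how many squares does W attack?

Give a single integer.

Op 1: place WK@(1,3)
Op 2: place BN@(0,2)
Op 3: place WN@(5,4)
Op 4: place BN@(2,0)
Op 5: place WR@(4,1)
Op 6: place BB@(4,5)
Op 7: place WK@(5,3)
Op 8: place WK@(5,0)
Per-piece attacks for W:
  WK@(1,3): attacks (1,4) (1,2) (2,3) (0,3) (2,4) (2,2) (0,4) (0,2)
  WR@(4,1): attacks (4,2) (4,3) (4,4) (4,5) (4,0) (5,1) (3,1) (2,1) (1,1) (0,1) [ray(0,1) blocked at (4,5)]
  WK@(5,0): attacks (5,1) (4,0) (4,1)
  WK@(5,3): attacks (5,4) (5,2) (4,3) (4,4) (4,2)
  WN@(5,4): attacks (3,5) (4,2) (3,3)
Union (23 distinct): (0,1) (0,2) (0,3) (0,4) (1,1) (1,2) (1,4) (2,1) (2,2) (2,3) (2,4) (3,1) (3,3) (3,5) (4,0) (4,1) (4,2) (4,3) (4,4) (4,5) (5,1) (5,2) (5,4)

Answer: 23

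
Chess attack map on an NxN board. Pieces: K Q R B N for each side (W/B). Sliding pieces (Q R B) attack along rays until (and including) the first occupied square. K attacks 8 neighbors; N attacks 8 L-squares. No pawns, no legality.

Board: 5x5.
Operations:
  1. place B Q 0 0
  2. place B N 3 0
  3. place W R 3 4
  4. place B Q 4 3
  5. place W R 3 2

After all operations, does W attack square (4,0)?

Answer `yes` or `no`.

Answer: no

Derivation:
Op 1: place BQ@(0,0)
Op 2: place BN@(3,0)
Op 3: place WR@(3,4)
Op 4: place BQ@(4,3)
Op 5: place WR@(3,2)
Per-piece attacks for W:
  WR@(3,2): attacks (3,3) (3,4) (3,1) (3,0) (4,2) (2,2) (1,2) (0,2) [ray(0,1) blocked at (3,4); ray(0,-1) blocked at (3,0)]
  WR@(3,4): attacks (3,3) (3,2) (4,4) (2,4) (1,4) (0,4) [ray(0,-1) blocked at (3,2)]
W attacks (4,0): no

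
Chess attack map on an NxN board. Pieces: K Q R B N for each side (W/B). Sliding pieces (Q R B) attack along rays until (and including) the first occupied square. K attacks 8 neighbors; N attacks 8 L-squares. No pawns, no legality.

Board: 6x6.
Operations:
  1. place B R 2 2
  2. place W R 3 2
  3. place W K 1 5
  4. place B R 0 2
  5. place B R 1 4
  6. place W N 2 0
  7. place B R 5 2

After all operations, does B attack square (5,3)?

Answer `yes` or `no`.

Op 1: place BR@(2,2)
Op 2: place WR@(3,2)
Op 3: place WK@(1,5)
Op 4: place BR@(0,2)
Op 5: place BR@(1,4)
Op 6: place WN@(2,0)
Op 7: place BR@(5,2)
Per-piece attacks for B:
  BR@(0,2): attacks (0,3) (0,4) (0,5) (0,1) (0,0) (1,2) (2,2) [ray(1,0) blocked at (2,2)]
  BR@(1,4): attacks (1,5) (1,3) (1,2) (1,1) (1,0) (2,4) (3,4) (4,4) (5,4) (0,4) [ray(0,1) blocked at (1,5)]
  BR@(2,2): attacks (2,3) (2,4) (2,5) (2,1) (2,0) (3,2) (1,2) (0,2) [ray(0,-1) blocked at (2,0); ray(1,0) blocked at (3,2); ray(-1,0) blocked at (0,2)]
  BR@(5,2): attacks (5,3) (5,4) (5,5) (5,1) (5,0) (4,2) (3,2) [ray(-1,0) blocked at (3,2)]
B attacks (5,3): yes

Answer: yes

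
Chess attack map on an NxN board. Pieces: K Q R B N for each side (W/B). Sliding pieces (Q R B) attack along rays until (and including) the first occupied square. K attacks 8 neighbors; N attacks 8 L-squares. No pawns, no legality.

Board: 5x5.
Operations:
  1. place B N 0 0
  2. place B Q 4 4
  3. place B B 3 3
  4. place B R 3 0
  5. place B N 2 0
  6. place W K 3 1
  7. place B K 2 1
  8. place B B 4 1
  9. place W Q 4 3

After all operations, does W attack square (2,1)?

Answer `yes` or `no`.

Answer: yes

Derivation:
Op 1: place BN@(0,0)
Op 2: place BQ@(4,4)
Op 3: place BB@(3,3)
Op 4: place BR@(3,0)
Op 5: place BN@(2,0)
Op 6: place WK@(3,1)
Op 7: place BK@(2,1)
Op 8: place BB@(4,1)
Op 9: place WQ@(4,3)
Per-piece attacks for W:
  WK@(3,1): attacks (3,2) (3,0) (4,1) (2,1) (4,2) (4,0) (2,2) (2,0)
  WQ@(4,3): attacks (4,4) (4,2) (4,1) (3,3) (3,4) (3,2) (2,1) [ray(0,1) blocked at (4,4); ray(0,-1) blocked at (4,1); ray(-1,0) blocked at (3,3); ray(-1,-1) blocked at (2,1)]
W attacks (2,1): yes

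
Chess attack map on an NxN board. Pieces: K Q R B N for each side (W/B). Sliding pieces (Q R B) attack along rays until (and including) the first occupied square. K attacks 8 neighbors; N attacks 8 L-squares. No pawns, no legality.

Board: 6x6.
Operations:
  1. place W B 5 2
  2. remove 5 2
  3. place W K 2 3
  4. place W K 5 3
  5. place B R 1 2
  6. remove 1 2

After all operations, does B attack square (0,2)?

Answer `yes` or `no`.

Op 1: place WB@(5,2)
Op 2: remove (5,2)
Op 3: place WK@(2,3)
Op 4: place WK@(5,3)
Op 5: place BR@(1,2)
Op 6: remove (1,2)
Per-piece attacks for B:
B attacks (0,2): no

Answer: no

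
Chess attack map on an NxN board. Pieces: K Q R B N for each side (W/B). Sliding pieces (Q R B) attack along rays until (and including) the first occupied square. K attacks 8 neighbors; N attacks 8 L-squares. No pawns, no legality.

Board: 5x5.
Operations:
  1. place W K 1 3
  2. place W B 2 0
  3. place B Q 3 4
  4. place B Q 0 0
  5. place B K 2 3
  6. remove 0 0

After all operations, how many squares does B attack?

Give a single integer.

Op 1: place WK@(1,3)
Op 2: place WB@(2,0)
Op 3: place BQ@(3,4)
Op 4: place BQ@(0,0)
Op 5: place BK@(2,3)
Op 6: remove (0,0)
Per-piece attacks for B:
  BK@(2,3): attacks (2,4) (2,2) (3,3) (1,3) (3,4) (3,2) (1,4) (1,2)
  BQ@(3,4): attacks (3,3) (3,2) (3,1) (3,0) (4,4) (2,4) (1,4) (0,4) (4,3) (2,3) [ray(-1,-1) blocked at (2,3)]
Union (14 distinct): (0,4) (1,2) (1,3) (1,4) (2,2) (2,3) (2,4) (3,0) (3,1) (3,2) (3,3) (3,4) (4,3) (4,4)

Answer: 14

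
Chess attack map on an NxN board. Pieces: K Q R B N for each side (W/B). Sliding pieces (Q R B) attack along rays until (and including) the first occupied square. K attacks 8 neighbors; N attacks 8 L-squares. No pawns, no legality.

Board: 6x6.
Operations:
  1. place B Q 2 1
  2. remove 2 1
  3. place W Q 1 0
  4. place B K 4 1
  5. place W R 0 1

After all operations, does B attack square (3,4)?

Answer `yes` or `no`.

Op 1: place BQ@(2,1)
Op 2: remove (2,1)
Op 3: place WQ@(1,0)
Op 4: place BK@(4,1)
Op 5: place WR@(0,1)
Per-piece attacks for B:
  BK@(4,1): attacks (4,2) (4,0) (5,1) (3,1) (5,2) (5,0) (3,2) (3,0)
B attacks (3,4): no

Answer: no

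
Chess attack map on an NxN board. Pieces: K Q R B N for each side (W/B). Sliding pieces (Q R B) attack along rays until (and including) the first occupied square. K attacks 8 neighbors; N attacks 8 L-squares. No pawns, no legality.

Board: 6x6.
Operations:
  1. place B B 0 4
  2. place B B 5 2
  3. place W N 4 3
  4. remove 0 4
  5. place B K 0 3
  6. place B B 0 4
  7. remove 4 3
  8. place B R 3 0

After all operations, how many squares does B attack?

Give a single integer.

Op 1: place BB@(0,4)
Op 2: place BB@(5,2)
Op 3: place WN@(4,3)
Op 4: remove (0,4)
Op 5: place BK@(0,3)
Op 6: place BB@(0,4)
Op 7: remove (4,3)
Op 8: place BR@(3,0)
Per-piece attacks for B:
  BK@(0,3): attacks (0,4) (0,2) (1,3) (1,4) (1,2)
  BB@(0,4): attacks (1,5) (1,3) (2,2) (3,1) (4,0)
  BR@(3,0): attacks (3,1) (3,2) (3,3) (3,4) (3,5) (4,0) (5,0) (2,0) (1,0) (0,0)
  BB@(5,2): attacks (4,3) (3,4) (2,5) (4,1) (3,0) [ray(-1,-1) blocked at (3,0)]
Union (21 distinct): (0,0) (0,2) (0,4) (1,0) (1,2) (1,3) (1,4) (1,5) (2,0) (2,2) (2,5) (3,0) (3,1) (3,2) (3,3) (3,4) (3,5) (4,0) (4,1) (4,3) (5,0)

Answer: 21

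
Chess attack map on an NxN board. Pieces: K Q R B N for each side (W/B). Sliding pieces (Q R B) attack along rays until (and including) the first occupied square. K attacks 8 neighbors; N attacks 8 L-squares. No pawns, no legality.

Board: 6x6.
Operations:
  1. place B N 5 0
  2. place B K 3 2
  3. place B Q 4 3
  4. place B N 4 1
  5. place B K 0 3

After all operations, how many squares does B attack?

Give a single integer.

Answer: 23

Derivation:
Op 1: place BN@(5,0)
Op 2: place BK@(3,2)
Op 3: place BQ@(4,3)
Op 4: place BN@(4,1)
Op 5: place BK@(0,3)
Per-piece attacks for B:
  BK@(0,3): attacks (0,4) (0,2) (1,3) (1,4) (1,2)
  BK@(3,2): attacks (3,3) (3,1) (4,2) (2,2) (4,3) (4,1) (2,3) (2,1)
  BN@(4,1): attacks (5,3) (3,3) (2,2) (2,0)
  BQ@(4,3): attacks (4,4) (4,5) (4,2) (4,1) (5,3) (3,3) (2,3) (1,3) (0,3) (5,4) (5,2) (3,4) (2,5) (3,2) [ray(0,-1) blocked at (4,1); ray(-1,0) blocked at (0,3); ray(-1,-1) blocked at (3,2)]
  BN@(5,0): attacks (4,2) (3,1)
Union (23 distinct): (0,2) (0,3) (0,4) (1,2) (1,3) (1,4) (2,0) (2,1) (2,2) (2,3) (2,5) (3,1) (3,2) (3,3) (3,4) (4,1) (4,2) (4,3) (4,4) (4,5) (5,2) (5,3) (5,4)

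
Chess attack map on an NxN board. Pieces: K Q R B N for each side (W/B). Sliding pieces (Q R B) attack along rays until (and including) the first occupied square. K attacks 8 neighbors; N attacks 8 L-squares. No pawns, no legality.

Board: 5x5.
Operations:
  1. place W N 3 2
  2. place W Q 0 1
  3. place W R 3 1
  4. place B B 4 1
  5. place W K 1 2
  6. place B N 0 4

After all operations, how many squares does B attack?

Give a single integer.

Answer: 4

Derivation:
Op 1: place WN@(3,2)
Op 2: place WQ@(0,1)
Op 3: place WR@(3,1)
Op 4: place BB@(4,1)
Op 5: place WK@(1,2)
Op 6: place BN@(0,4)
Per-piece attacks for B:
  BN@(0,4): attacks (1,2) (2,3)
  BB@(4,1): attacks (3,2) (3,0) [ray(-1,1) blocked at (3,2)]
Union (4 distinct): (1,2) (2,3) (3,0) (3,2)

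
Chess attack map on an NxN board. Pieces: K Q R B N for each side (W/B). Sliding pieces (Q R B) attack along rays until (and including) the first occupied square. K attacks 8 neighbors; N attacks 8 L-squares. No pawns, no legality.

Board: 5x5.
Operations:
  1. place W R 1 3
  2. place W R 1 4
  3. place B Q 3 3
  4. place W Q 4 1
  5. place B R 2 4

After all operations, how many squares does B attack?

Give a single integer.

Answer: 16

Derivation:
Op 1: place WR@(1,3)
Op 2: place WR@(1,4)
Op 3: place BQ@(3,3)
Op 4: place WQ@(4,1)
Op 5: place BR@(2,4)
Per-piece attacks for B:
  BR@(2,4): attacks (2,3) (2,2) (2,1) (2,0) (3,4) (4,4) (1,4) [ray(-1,0) blocked at (1,4)]
  BQ@(3,3): attacks (3,4) (3,2) (3,1) (3,0) (4,3) (2,3) (1,3) (4,4) (4,2) (2,4) (2,2) (1,1) (0,0) [ray(-1,0) blocked at (1,3); ray(-1,1) blocked at (2,4)]
Union (16 distinct): (0,0) (1,1) (1,3) (1,4) (2,0) (2,1) (2,2) (2,3) (2,4) (3,0) (3,1) (3,2) (3,4) (4,2) (4,3) (4,4)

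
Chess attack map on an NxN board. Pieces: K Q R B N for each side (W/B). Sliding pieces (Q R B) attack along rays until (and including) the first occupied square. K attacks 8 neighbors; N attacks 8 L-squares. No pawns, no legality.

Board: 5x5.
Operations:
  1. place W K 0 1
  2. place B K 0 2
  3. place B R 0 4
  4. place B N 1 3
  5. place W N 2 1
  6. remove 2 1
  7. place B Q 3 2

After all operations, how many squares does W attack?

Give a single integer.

Op 1: place WK@(0,1)
Op 2: place BK@(0,2)
Op 3: place BR@(0,4)
Op 4: place BN@(1,3)
Op 5: place WN@(2,1)
Op 6: remove (2,1)
Op 7: place BQ@(3,2)
Per-piece attacks for W:
  WK@(0,1): attacks (0,2) (0,0) (1,1) (1,2) (1,0)
Union (5 distinct): (0,0) (0,2) (1,0) (1,1) (1,2)

Answer: 5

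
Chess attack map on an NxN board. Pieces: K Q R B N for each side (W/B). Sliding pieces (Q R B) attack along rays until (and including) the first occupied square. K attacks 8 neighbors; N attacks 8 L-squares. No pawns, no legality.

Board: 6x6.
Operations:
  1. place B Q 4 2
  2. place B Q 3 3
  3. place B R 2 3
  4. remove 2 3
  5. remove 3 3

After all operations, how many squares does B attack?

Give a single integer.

Answer: 17

Derivation:
Op 1: place BQ@(4,2)
Op 2: place BQ@(3,3)
Op 3: place BR@(2,3)
Op 4: remove (2,3)
Op 5: remove (3,3)
Per-piece attacks for B:
  BQ@(4,2): attacks (4,3) (4,4) (4,5) (4,1) (4,0) (5,2) (3,2) (2,2) (1,2) (0,2) (5,3) (5,1) (3,3) (2,4) (1,5) (3,1) (2,0)
Union (17 distinct): (0,2) (1,2) (1,5) (2,0) (2,2) (2,4) (3,1) (3,2) (3,3) (4,0) (4,1) (4,3) (4,4) (4,5) (5,1) (5,2) (5,3)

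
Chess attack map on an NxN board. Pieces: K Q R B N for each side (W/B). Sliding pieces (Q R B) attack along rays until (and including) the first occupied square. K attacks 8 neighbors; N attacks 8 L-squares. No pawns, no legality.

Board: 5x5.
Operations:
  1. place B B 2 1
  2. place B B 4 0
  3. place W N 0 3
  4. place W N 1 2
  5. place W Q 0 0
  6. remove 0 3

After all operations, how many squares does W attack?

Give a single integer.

Op 1: place BB@(2,1)
Op 2: place BB@(4,0)
Op 3: place WN@(0,3)
Op 4: place WN@(1,2)
Op 5: place WQ@(0,0)
Op 6: remove (0,3)
Per-piece attacks for W:
  WQ@(0,0): attacks (0,1) (0,2) (0,3) (0,4) (1,0) (2,0) (3,0) (4,0) (1,1) (2,2) (3,3) (4,4) [ray(1,0) blocked at (4,0)]
  WN@(1,2): attacks (2,4) (3,3) (0,4) (2,0) (3,1) (0,0)
Union (15 distinct): (0,0) (0,1) (0,2) (0,3) (0,4) (1,0) (1,1) (2,0) (2,2) (2,4) (3,0) (3,1) (3,3) (4,0) (4,4)

Answer: 15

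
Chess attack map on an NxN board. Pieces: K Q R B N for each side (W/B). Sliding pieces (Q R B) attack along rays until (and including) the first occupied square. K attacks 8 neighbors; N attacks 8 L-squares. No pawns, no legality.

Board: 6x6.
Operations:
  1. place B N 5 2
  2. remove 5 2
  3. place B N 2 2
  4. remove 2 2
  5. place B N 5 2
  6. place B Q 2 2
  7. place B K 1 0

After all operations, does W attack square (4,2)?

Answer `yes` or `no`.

Op 1: place BN@(5,2)
Op 2: remove (5,2)
Op 3: place BN@(2,2)
Op 4: remove (2,2)
Op 5: place BN@(5,2)
Op 6: place BQ@(2,2)
Op 7: place BK@(1,0)
Per-piece attacks for W:
W attacks (4,2): no

Answer: no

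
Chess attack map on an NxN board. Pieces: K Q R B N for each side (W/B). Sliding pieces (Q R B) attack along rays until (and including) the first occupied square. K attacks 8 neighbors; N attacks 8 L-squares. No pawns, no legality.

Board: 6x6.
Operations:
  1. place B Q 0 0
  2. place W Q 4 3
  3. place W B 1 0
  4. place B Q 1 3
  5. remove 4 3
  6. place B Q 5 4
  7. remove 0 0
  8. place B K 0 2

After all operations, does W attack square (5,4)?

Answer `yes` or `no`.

Answer: yes

Derivation:
Op 1: place BQ@(0,0)
Op 2: place WQ@(4,3)
Op 3: place WB@(1,0)
Op 4: place BQ@(1,3)
Op 5: remove (4,3)
Op 6: place BQ@(5,4)
Op 7: remove (0,0)
Op 8: place BK@(0,2)
Per-piece attacks for W:
  WB@(1,0): attacks (2,1) (3,2) (4,3) (5,4) (0,1) [ray(1,1) blocked at (5,4)]
W attacks (5,4): yes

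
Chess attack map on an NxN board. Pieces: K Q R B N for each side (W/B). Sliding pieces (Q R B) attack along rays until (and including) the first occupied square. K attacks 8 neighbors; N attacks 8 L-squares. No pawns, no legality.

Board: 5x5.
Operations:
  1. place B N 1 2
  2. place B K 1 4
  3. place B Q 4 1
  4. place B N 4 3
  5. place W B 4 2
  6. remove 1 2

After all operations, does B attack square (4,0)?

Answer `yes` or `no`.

Answer: yes

Derivation:
Op 1: place BN@(1,2)
Op 2: place BK@(1,4)
Op 3: place BQ@(4,1)
Op 4: place BN@(4,3)
Op 5: place WB@(4,2)
Op 6: remove (1,2)
Per-piece attacks for B:
  BK@(1,4): attacks (1,3) (2,4) (0,4) (2,3) (0,3)
  BQ@(4,1): attacks (4,2) (4,0) (3,1) (2,1) (1,1) (0,1) (3,2) (2,3) (1,4) (3,0) [ray(0,1) blocked at (4,2); ray(-1,1) blocked at (1,4)]
  BN@(4,3): attacks (2,4) (3,1) (2,2)
B attacks (4,0): yes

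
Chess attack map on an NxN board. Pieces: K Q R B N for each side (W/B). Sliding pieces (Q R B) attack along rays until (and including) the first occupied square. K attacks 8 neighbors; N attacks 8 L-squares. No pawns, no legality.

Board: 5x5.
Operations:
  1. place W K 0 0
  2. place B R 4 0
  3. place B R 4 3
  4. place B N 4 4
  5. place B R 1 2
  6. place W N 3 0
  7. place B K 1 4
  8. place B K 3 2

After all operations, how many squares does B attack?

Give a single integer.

Op 1: place WK@(0,0)
Op 2: place BR@(4,0)
Op 3: place BR@(4,3)
Op 4: place BN@(4,4)
Op 5: place BR@(1,2)
Op 6: place WN@(3,0)
Op 7: place BK@(1,4)
Op 8: place BK@(3,2)
Per-piece attacks for B:
  BR@(1,2): attacks (1,3) (1,4) (1,1) (1,0) (2,2) (3,2) (0,2) [ray(0,1) blocked at (1,4); ray(1,0) blocked at (3,2)]
  BK@(1,4): attacks (1,3) (2,4) (0,4) (2,3) (0,3)
  BK@(3,2): attacks (3,3) (3,1) (4,2) (2,2) (4,3) (4,1) (2,3) (2,1)
  BR@(4,0): attacks (4,1) (4,2) (4,3) (3,0) [ray(0,1) blocked at (4,3); ray(-1,0) blocked at (3,0)]
  BR@(4,3): attacks (4,4) (4,2) (4,1) (4,0) (3,3) (2,3) (1,3) (0,3) [ray(0,1) blocked at (4,4); ray(0,-1) blocked at (4,0)]
  BN@(4,4): attacks (3,2) (2,3)
Union (20 distinct): (0,2) (0,3) (0,4) (1,0) (1,1) (1,3) (1,4) (2,1) (2,2) (2,3) (2,4) (3,0) (3,1) (3,2) (3,3) (4,0) (4,1) (4,2) (4,3) (4,4)

Answer: 20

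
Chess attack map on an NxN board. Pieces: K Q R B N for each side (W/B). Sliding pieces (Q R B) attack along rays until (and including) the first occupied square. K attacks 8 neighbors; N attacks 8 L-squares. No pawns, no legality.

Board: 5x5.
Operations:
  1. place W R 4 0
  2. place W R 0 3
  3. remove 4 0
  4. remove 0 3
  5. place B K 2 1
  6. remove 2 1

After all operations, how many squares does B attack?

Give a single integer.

Answer: 0

Derivation:
Op 1: place WR@(4,0)
Op 2: place WR@(0,3)
Op 3: remove (4,0)
Op 4: remove (0,3)
Op 5: place BK@(2,1)
Op 6: remove (2,1)
Per-piece attacks for B:
Union (0 distinct): (none)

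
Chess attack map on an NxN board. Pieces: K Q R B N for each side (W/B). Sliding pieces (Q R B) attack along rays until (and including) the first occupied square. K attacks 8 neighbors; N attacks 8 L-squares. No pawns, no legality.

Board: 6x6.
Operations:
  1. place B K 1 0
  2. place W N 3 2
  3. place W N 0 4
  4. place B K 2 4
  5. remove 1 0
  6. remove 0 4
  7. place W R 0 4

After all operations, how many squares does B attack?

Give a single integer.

Answer: 8

Derivation:
Op 1: place BK@(1,0)
Op 2: place WN@(3,2)
Op 3: place WN@(0,4)
Op 4: place BK@(2,4)
Op 5: remove (1,0)
Op 6: remove (0,4)
Op 7: place WR@(0,4)
Per-piece attacks for B:
  BK@(2,4): attacks (2,5) (2,3) (3,4) (1,4) (3,5) (3,3) (1,5) (1,3)
Union (8 distinct): (1,3) (1,4) (1,5) (2,3) (2,5) (3,3) (3,4) (3,5)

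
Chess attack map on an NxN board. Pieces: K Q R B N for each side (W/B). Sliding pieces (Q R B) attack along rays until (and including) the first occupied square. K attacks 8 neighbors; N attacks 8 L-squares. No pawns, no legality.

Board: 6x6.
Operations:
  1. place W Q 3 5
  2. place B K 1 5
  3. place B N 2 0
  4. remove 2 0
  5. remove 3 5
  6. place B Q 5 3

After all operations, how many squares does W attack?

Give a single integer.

Answer: 0

Derivation:
Op 1: place WQ@(3,5)
Op 2: place BK@(1,5)
Op 3: place BN@(2,0)
Op 4: remove (2,0)
Op 5: remove (3,5)
Op 6: place BQ@(5,3)
Per-piece attacks for W:
Union (0 distinct): (none)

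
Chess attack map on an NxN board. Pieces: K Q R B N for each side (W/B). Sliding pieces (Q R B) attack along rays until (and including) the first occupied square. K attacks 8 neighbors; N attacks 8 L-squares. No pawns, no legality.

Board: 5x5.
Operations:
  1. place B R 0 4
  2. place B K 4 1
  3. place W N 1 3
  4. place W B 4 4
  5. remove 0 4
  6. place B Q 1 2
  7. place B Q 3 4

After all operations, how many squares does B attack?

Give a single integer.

Op 1: place BR@(0,4)
Op 2: place BK@(4,1)
Op 3: place WN@(1,3)
Op 4: place WB@(4,4)
Op 5: remove (0,4)
Op 6: place BQ@(1,2)
Op 7: place BQ@(3,4)
Per-piece attacks for B:
  BQ@(1,2): attacks (1,3) (1,1) (1,0) (2,2) (3,2) (4,2) (0,2) (2,3) (3,4) (2,1) (3,0) (0,3) (0,1) [ray(0,1) blocked at (1,3); ray(1,1) blocked at (3,4)]
  BQ@(3,4): attacks (3,3) (3,2) (3,1) (3,0) (4,4) (2,4) (1,4) (0,4) (4,3) (2,3) (1,2) [ray(1,0) blocked at (4,4); ray(-1,-1) blocked at (1,2)]
  BK@(4,1): attacks (4,2) (4,0) (3,1) (3,2) (3,0)
Union (22 distinct): (0,1) (0,2) (0,3) (0,4) (1,0) (1,1) (1,2) (1,3) (1,4) (2,1) (2,2) (2,3) (2,4) (3,0) (3,1) (3,2) (3,3) (3,4) (4,0) (4,2) (4,3) (4,4)

Answer: 22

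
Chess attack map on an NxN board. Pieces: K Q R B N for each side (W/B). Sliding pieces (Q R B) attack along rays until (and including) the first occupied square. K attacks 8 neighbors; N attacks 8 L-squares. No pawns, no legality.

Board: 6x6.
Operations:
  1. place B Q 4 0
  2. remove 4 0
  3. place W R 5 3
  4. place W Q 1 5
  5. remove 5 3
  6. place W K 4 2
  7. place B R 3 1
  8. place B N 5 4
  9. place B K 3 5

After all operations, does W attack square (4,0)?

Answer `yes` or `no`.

Answer: no

Derivation:
Op 1: place BQ@(4,0)
Op 2: remove (4,0)
Op 3: place WR@(5,3)
Op 4: place WQ@(1,5)
Op 5: remove (5,3)
Op 6: place WK@(4,2)
Op 7: place BR@(3,1)
Op 8: place BN@(5,4)
Op 9: place BK@(3,5)
Per-piece attacks for W:
  WQ@(1,5): attacks (1,4) (1,3) (1,2) (1,1) (1,0) (2,5) (3,5) (0,5) (2,4) (3,3) (4,2) (0,4) [ray(1,0) blocked at (3,5); ray(1,-1) blocked at (4,2)]
  WK@(4,2): attacks (4,3) (4,1) (5,2) (3,2) (5,3) (5,1) (3,3) (3,1)
W attacks (4,0): no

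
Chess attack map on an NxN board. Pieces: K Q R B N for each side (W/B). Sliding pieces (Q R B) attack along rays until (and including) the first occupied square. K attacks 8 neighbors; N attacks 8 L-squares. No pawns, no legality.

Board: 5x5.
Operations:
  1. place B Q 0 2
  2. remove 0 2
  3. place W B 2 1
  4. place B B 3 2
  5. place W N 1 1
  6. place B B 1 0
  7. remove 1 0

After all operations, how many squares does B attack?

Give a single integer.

Answer: 5

Derivation:
Op 1: place BQ@(0,2)
Op 2: remove (0,2)
Op 3: place WB@(2,1)
Op 4: place BB@(3,2)
Op 5: place WN@(1,1)
Op 6: place BB@(1,0)
Op 7: remove (1,0)
Per-piece attacks for B:
  BB@(3,2): attacks (4,3) (4,1) (2,3) (1,4) (2,1) [ray(-1,-1) blocked at (2,1)]
Union (5 distinct): (1,4) (2,1) (2,3) (4,1) (4,3)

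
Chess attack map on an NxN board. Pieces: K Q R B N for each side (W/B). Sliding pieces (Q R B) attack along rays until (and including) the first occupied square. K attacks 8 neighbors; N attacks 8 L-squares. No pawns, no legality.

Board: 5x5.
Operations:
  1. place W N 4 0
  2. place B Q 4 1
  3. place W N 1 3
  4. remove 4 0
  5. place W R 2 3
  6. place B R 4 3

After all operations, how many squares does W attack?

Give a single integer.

Op 1: place WN@(4,0)
Op 2: place BQ@(4,1)
Op 3: place WN@(1,3)
Op 4: remove (4,0)
Op 5: place WR@(2,3)
Op 6: place BR@(4,3)
Per-piece attacks for W:
  WN@(1,3): attacks (3,4) (2,1) (3,2) (0,1)
  WR@(2,3): attacks (2,4) (2,2) (2,1) (2,0) (3,3) (4,3) (1,3) [ray(1,0) blocked at (4,3); ray(-1,0) blocked at (1,3)]
Union (10 distinct): (0,1) (1,3) (2,0) (2,1) (2,2) (2,4) (3,2) (3,3) (3,4) (4,3)

Answer: 10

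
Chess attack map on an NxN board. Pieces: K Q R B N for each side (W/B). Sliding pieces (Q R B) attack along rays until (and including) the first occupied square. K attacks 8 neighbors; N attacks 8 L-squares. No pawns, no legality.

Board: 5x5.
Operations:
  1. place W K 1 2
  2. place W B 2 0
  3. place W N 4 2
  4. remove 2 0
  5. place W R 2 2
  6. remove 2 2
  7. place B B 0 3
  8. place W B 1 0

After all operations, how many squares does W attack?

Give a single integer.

Answer: 12

Derivation:
Op 1: place WK@(1,2)
Op 2: place WB@(2,0)
Op 3: place WN@(4,2)
Op 4: remove (2,0)
Op 5: place WR@(2,2)
Op 6: remove (2,2)
Op 7: place BB@(0,3)
Op 8: place WB@(1,0)
Per-piece attacks for W:
  WB@(1,0): attacks (2,1) (3,2) (4,3) (0,1)
  WK@(1,2): attacks (1,3) (1,1) (2,2) (0,2) (2,3) (2,1) (0,3) (0,1)
  WN@(4,2): attacks (3,4) (2,3) (3,0) (2,1)
Union (12 distinct): (0,1) (0,2) (0,3) (1,1) (1,3) (2,1) (2,2) (2,3) (3,0) (3,2) (3,4) (4,3)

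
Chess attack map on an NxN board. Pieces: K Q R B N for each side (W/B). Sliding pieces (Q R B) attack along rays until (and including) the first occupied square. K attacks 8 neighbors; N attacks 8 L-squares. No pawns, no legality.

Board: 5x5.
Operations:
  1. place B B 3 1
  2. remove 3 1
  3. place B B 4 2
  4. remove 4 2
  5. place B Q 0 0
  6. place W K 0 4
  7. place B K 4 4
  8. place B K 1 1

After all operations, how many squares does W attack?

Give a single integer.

Op 1: place BB@(3,1)
Op 2: remove (3,1)
Op 3: place BB@(4,2)
Op 4: remove (4,2)
Op 5: place BQ@(0,0)
Op 6: place WK@(0,4)
Op 7: place BK@(4,4)
Op 8: place BK@(1,1)
Per-piece attacks for W:
  WK@(0,4): attacks (0,3) (1,4) (1,3)
Union (3 distinct): (0,3) (1,3) (1,4)

Answer: 3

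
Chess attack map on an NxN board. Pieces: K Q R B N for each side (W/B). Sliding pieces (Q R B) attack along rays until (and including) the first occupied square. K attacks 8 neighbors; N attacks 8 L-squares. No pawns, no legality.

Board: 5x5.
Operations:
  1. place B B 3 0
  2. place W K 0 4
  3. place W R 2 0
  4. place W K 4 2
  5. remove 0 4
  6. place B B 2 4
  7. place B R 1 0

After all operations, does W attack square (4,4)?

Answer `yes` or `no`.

Answer: no

Derivation:
Op 1: place BB@(3,0)
Op 2: place WK@(0,4)
Op 3: place WR@(2,0)
Op 4: place WK@(4,2)
Op 5: remove (0,4)
Op 6: place BB@(2,4)
Op 7: place BR@(1,0)
Per-piece attacks for W:
  WR@(2,0): attacks (2,1) (2,2) (2,3) (2,4) (3,0) (1,0) [ray(0,1) blocked at (2,4); ray(1,0) blocked at (3,0); ray(-1,0) blocked at (1,0)]
  WK@(4,2): attacks (4,3) (4,1) (3,2) (3,3) (3,1)
W attacks (4,4): no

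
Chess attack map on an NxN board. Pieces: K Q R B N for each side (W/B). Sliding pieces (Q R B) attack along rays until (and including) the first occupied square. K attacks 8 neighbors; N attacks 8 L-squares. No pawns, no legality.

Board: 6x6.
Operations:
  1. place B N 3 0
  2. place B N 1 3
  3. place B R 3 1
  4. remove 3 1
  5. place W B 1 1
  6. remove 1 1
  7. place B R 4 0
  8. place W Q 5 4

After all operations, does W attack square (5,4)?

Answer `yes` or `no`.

Answer: no

Derivation:
Op 1: place BN@(3,0)
Op 2: place BN@(1,3)
Op 3: place BR@(3,1)
Op 4: remove (3,1)
Op 5: place WB@(1,1)
Op 6: remove (1,1)
Op 7: place BR@(4,0)
Op 8: place WQ@(5,4)
Per-piece attacks for W:
  WQ@(5,4): attacks (5,5) (5,3) (5,2) (5,1) (5,0) (4,4) (3,4) (2,4) (1,4) (0,4) (4,5) (4,3) (3,2) (2,1) (1,0)
W attacks (5,4): no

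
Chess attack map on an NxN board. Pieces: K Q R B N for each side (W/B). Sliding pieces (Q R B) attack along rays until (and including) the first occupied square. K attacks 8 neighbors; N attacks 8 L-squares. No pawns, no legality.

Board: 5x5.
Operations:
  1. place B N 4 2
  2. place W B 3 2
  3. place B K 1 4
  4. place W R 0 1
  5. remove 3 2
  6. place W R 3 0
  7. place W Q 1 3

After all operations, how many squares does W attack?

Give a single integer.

Op 1: place BN@(4,2)
Op 2: place WB@(3,2)
Op 3: place BK@(1,4)
Op 4: place WR@(0,1)
Op 5: remove (3,2)
Op 6: place WR@(3,0)
Op 7: place WQ@(1,3)
Per-piece attacks for W:
  WR@(0,1): attacks (0,2) (0,3) (0,4) (0,0) (1,1) (2,1) (3,1) (4,1)
  WQ@(1,3): attacks (1,4) (1,2) (1,1) (1,0) (2,3) (3,3) (4,3) (0,3) (2,4) (2,2) (3,1) (4,0) (0,4) (0,2) [ray(0,1) blocked at (1,4)]
  WR@(3,0): attacks (3,1) (3,2) (3,3) (3,4) (4,0) (2,0) (1,0) (0,0)
Union (20 distinct): (0,0) (0,2) (0,3) (0,4) (1,0) (1,1) (1,2) (1,4) (2,0) (2,1) (2,2) (2,3) (2,4) (3,1) (3,2) (3,3) (3,4) (4,0) (4,1) (4,3)

Answer: 20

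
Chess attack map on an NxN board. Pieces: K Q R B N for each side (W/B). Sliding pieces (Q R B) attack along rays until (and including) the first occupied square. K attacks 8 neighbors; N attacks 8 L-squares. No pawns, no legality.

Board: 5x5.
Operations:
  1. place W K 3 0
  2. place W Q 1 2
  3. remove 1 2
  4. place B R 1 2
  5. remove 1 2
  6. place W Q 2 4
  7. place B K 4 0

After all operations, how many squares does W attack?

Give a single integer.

Op 1: place WK@(3,0)
Op 2: place WQ@(1,2)
Op 3: remove (1,2)
Op 4: place BR@(1,2)
Op 5: remove (1,2)
Op 6: place WQ@(2,4)
Op 7: place BK@(4,0)
Per-piece attacks for W:
  WQ@(2,4): attacks (2,3) (2,2) (2,1) (2,0) (3,4) (4,4) (1,4) (0,4) (3,3) (4,2) (1,3) (0,2)
  WK@(3,0): attacks (3,1) (4,0) (2,0) (4,1) (2,1)
Union (15 distinct): (0,2) (0,4) (1,3) (1,4) (2,0) (2,1) (2,2) (2,3) (3,1) (3,3) (3,4) (4,0) (4,1) (4,2) (4,4)

Answer: 15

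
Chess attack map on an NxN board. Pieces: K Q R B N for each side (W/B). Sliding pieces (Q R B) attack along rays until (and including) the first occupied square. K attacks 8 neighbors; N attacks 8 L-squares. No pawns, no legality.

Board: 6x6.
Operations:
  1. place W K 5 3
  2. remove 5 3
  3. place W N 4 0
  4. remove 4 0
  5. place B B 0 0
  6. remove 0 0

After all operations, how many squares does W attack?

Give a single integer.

Op 1: place WK@(5,3)
Op 2: remove (5,3)
Op 3: place WN@(4,0)
Op 4: remove (4,0)
Op 5: place BB@(0,0)
Op 6: remove (0,0)
Per-piece attacks for W:
Union (0 distinct): (none)

Answer: 0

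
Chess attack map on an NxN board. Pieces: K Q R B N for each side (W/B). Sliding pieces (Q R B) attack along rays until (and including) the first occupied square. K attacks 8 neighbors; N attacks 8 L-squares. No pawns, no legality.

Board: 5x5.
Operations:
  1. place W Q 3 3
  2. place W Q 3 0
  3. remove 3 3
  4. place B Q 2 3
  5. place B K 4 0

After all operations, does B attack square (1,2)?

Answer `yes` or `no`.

Answer: yes

Derivation:
Op 1: place WQ@(3,3)
Op 2: place WQ@(3,0)
Op 3: remove (3,3)
Op 4: place BQ@(2,3)
Op 5: place BK@(4,0)
Per-piece attacks for B:
  BQ@(2,3): attacks (2,4) (2,2) (2,1) (2,0) (3,3) (4,3) (1,3) (0,3) (3,4) (3,2) (4,1) (1,4) (1,2) (0,1)
  BK@(4,0): attacks (4,1) (3,0) (3,1)
B attacks (1,2): yes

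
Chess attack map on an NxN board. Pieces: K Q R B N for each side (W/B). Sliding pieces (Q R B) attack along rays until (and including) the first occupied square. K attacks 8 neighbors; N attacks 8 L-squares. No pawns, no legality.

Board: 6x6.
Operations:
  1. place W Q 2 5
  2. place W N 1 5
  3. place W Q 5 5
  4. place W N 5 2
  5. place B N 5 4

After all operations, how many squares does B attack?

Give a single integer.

Op 1: place WQ@(2,5)
Op 2: place WN@(1,5)
Op 3: place WQ@(5,5)
Op 4: place WN@(5,2)
Op 5: place BN@(5,4)
Per-piece attacks for B:
  BN@(5,4): attacks (3,5) (4,2) (3,3)
Union (3 distinct): (3,3) (3,5) (4,2)

Answer: 3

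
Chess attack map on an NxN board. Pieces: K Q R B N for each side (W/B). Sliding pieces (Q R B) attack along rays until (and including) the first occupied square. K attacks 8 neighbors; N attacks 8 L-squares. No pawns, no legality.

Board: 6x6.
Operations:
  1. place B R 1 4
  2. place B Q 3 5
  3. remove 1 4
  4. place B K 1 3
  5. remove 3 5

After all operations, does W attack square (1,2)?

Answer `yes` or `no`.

Op 1: place BR@(1,4)
Op 2: place BQ@(3,5)
Op 3: remove (1,4)
Op 4: place BK@(1,3)
Op 5: remove (3,5)
Per-piece attacks for W:
W attacks (1,2): no

Answer: no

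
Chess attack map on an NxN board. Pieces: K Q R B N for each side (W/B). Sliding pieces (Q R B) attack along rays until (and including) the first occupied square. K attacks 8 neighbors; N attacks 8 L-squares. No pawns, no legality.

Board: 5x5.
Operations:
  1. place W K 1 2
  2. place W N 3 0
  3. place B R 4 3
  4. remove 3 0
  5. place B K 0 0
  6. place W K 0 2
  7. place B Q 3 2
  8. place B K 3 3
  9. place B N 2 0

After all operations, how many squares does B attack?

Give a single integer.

Answer: 19

Derivation:
Op 1: place WK@(1,2)
Op 2: place WN@(3,0)
Op 3: place BR@(4,3)
Op 4: remove (3,0)
Op 5: place BK@(0,0)
Op 6: place WK@(0,2)
Op 7: place BQ@(3,2)
Op 8: place BK@(3,3)
Op 9: place BN@(2,0)
Per-piece attacks for B:
  BK@(0,0): attacks (0,1) (1,0) (1,1)
  BN@(2,0): attacks (3,2) (4,1) (1,2) (0,1)
  BQ@(3,2): attacks (3,3) (3,1) (3,0) (4,2) (2,2) (1,2) (4,3) (4,1) (2,3) (1,4) (2,1) (1,0) [ray(0,1) blocked at (3,3); ray(-1,0) blocked at (1,2); ray(1,1) blocked at (4,3)]
  BK@(3,3): attacks (3,4) (3,2) (4,3) (2,3) (4,4) (4,2) (2,4) (2,2)
  BR@(4,3): attacks (4,4) (4,2) (4,1) (4,0) (3,3) [ray(-1,0) blocked at (3,3)]
Union (19 distinct): (0,1) (1,0) (1,1) (1,2) (1,4) (2,1) (2,2) (2,3) (2,4) (3,0) (3,1) (3,2) (3,3) (3,4) (4,0) (4,1) (4,2) (4,3) (4,4)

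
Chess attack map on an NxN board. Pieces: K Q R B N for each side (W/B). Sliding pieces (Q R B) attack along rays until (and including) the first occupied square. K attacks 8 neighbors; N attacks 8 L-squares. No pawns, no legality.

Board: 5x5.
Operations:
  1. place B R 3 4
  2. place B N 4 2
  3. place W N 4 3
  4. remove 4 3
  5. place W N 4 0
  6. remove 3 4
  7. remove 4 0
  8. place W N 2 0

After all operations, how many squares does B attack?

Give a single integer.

Answer: 4

Derivation:
Op 1: place BR@(3,4)
Op 2: place BN@(4,2)
Op 3: place WN@(4,3)
Op 4: remove (4,3)
Op 5: place WN@(4,0)
Op 6: remove (3,4)
Op 7: remove (4,0)
Op 8: place WN@(2,0)
Per-piece attacks for B:
  BN@(4,2): attacks (3,4) (2,3) (3,0) (2,1)
Union (4 distinct): (2,1) (2,3) (3,0) (3,4)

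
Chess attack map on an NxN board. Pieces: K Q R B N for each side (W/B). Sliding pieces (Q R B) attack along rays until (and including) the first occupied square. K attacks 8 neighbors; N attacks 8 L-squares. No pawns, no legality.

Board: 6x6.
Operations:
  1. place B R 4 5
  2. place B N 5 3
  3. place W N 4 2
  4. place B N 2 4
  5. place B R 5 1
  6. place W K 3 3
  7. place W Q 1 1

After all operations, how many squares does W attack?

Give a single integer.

Answer: 25

Derivation:
Op 1: place BR@(4,5)
Op 2: place BN@(5,3)
Op 3: place WN@(4,2)
Op 4: place BN@(2,4)
Op 5: place BR@(5,1)
Op 6: place WK@(3,3)
Op 7: place WQ@(1,1)
Per-piece attacks for W:
  WQ@(1,1): attacks (1,2) (1,3) (1,4) (1,5) (1,0) (2,1) (3,1) (4,1) (5,1) (0,1) (2,2) (3,3) (2,0) (0,2) (0,0) [ray(1,0) blocked at (5,1); ray(1,1) blocked at (3,3)]
  WK@(3,3): attacks (3,4) (3,2) (4,3) (2,3) (4,4) (4,2) (2,4) (2,2)
  WN@(4,2): attacks (5,4) (3,4) (2,3) (5,0) (3,0) (2,1)
Union (25 distinct): (0,0) (0,1) (0,2) (1,0) (1,2) (1,3) (1,4) (1,5) (2,0) (2,1) (2,2) (2,3) (2,4) (3,0) (3,1) (3,2) (3,3) (3,4) (4,1) (4,2) (4,3) (4,4) (5,0) (5,1) (5,4)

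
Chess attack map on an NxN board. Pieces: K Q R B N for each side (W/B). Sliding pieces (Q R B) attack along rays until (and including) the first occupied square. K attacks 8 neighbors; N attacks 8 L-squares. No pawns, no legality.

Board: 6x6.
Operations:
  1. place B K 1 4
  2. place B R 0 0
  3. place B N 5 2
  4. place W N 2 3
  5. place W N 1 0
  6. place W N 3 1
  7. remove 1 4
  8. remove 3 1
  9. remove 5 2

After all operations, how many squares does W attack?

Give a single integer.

Answer: 9

Derivation:
Op 1: place BK@(1,4)
Op 2: place BR@(0,0)
Op 3: place BN@(5,2)
Op 4: place WN@(2,3)
Op 5: place WN@(1,0)
Op 6: place WN@(3,1)
Op 7: remove (1,4)
Op 8: remove (3,1)
Op 9: remove (5,2)
Per-piece attacks for W:
  WN@(1,0): attacks (2,2) (3,1) (0,2)
  WN@(2,3): attacks (3,5) (4,4) (1,5) (0,4) (3,1) (4,2) (1,1) (0,2)
Union (9 distinct): (0,2) (0,4) (1,1) (1,5) (2,2) (3,1) (3,5) (4,2) (4,4)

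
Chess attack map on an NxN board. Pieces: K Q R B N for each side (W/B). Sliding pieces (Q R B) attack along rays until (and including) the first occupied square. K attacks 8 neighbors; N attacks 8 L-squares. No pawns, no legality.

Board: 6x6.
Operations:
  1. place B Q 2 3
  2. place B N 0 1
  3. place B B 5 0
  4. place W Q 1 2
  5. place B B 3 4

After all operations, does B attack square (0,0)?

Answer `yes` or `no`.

Answer: no

Derivation:
Op 1: place BQ@(2,3)
Op 2: place BN@(0,1)
Op 3: place BB@(5,0)
Op 4: place WQ@(1,2)
Op 5: place BB@(3,4)
Per-piece attacks for B:
  BN@(0,1): attacks (1,3) (2,2) (2,0)
  BQ@(2,3): attacks (2,4) (2,5) (2,2) (2,1) (2,0) (3,3) (4,3) (5,3) (1,3) (0,3) (3,4) (3,2) (4,1) (5,0) (1,4) (0,5) (1,2) [ray(1,1) blocked at (3,4); ray(1,-1) blocked at (5,0); ray(-1,-1) blocked at (1,2)]
  BB@(3,4): attacks (4,5) (4,3) (5,2) (2,5) (2,3) [ray(-1,-1) blocked at (2,3)]
  BB@(5,0): attacks (4,1) (3,2) (2,3) [ray(-1,1) blocked at (2,3)]
B attacks (0,0): no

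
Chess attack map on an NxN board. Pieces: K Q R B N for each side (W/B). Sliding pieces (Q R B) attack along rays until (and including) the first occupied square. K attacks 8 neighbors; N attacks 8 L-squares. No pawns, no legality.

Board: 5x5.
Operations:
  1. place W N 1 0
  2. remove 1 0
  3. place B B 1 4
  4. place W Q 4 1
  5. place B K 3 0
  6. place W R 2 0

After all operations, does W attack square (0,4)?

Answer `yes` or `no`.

Op 1: place WN@(1,0)
Op 2: remove (1,0)
Op 3: place BB@(1,4)
Op 4: place WQ@(4,1)
Op 5: place BK@(3,0)
Op 6: place WR@(2,0)
Per-piece attacks for W:
  WR@(2,0): attacks (2,1) (2,2) (2,3) (2,4) (3,0) (1,0) (0,0) [ray(1,0) blocked at (3,0)]
  WQ@(4,1): attacks (4,2) (4,3) (4,4) (4,0) (3,1) (2,1) (1,1) (0,1) (3,2) (2,3) (1,4) (3,0) [ray(-1,1) blocked at (1,4); ray(-1,-1) blocked at (3,0)]
W attacks (0,4): no

Answer: no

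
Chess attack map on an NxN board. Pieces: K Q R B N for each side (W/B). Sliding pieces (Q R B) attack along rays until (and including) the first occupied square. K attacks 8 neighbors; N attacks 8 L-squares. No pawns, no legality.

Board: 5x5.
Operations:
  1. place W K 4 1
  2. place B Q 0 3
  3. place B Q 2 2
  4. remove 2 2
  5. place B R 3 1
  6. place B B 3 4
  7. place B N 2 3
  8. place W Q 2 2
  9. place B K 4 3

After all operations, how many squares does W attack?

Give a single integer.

Answer: 16

Derivation:
Op 1: place WK@(4,1)
Op 2: place BQ@(0,3)
Op 3: place BQ@(2,2)
Op 4: remove (2,2)
Op 5: place BR@(3,1)
Op 6: place BB@(3,4)
Op 7: place BN@(2,3)
Op 8: place WQ@(2,2)
Op 9: place BK@(4,3)
Per-piece attacks for W:
  WQ@(2,2): attacks (2,3) (2,1) (2,0) (3,2) (4,2) (1,2) (0,2) (3,3) (4,4) (3,1) (1,3) (0,4) (1,1) (0,0) [ray(0,1) blocked at (2,3); ray(1,-1) blocked at (3,1)]
  WK@(4,1): attacks (4,2) (4,0) (3,1) (3,2) (3,0)
Union (16 distinct): (0,0) (0,2) (0,4) (1,1) (1,2) (1,3) (2,0) (2,1) (2,3) (3,0) (3,1) (3,2) (3,3) (4,0) (4,2) (4,4)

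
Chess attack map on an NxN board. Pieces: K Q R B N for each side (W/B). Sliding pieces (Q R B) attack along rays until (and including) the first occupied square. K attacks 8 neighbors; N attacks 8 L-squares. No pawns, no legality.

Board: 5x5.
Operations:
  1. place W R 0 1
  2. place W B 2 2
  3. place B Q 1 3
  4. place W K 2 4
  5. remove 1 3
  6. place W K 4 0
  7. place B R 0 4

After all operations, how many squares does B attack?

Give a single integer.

Answer: 5

Derivation:
Op 1: place WR@(0,1)
Op 2: place WB@(2,2)
Op 3: place BQ@(1,3)
Op 4: place WK@(2,4)
Op 5: remove (1,3)
Op 6: place WK@(4,0)
Op 7: place BR@(0,4)
Per-piece attacks for B:
  BR@(0,4): attacks (0,3) (0,2) (0,1) (1,4) (2,4) [ray(0,-1) blocked at (0,1); ray(1,0) blocked at (2,4)]
Union (5 distinct): (0,1) (0,2) (0,3) (1,4) (2,4)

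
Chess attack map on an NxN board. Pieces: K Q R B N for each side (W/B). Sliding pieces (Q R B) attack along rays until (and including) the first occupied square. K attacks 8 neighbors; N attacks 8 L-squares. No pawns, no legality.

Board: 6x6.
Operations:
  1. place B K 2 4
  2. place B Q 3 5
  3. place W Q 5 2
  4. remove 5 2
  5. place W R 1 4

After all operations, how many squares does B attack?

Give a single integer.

Op 1: place BK@(2,4)
Op 2: place BQ@(3,5)
Op 3: place WQ@(5,2)
Op 4: remove (5,2)
Op 5: place WR@(1,4)
Per-piece attacks for B:
  BK@(2,4): attacks (2,5) (2,3) (3,4) (1,4) (3,5) (3,3) (1,5) (1,3)
  BQ@(3,5): attacks (3,4) (3,3) (3,2) (3,1) (3,0) (4,5) (5,5) (2,5) (1,5) (0,5) (4,4) (5,3) (2,4) [ray(-1,-1) blocked at (2,4)]
Union (17 distinct): (0,5) (1,3) (1,4) (1,5) (2,3) (2,4) (2,5) (3,0) (3,1) (3,2) (3,3) (3,4) (3,5) (4,4) (4,5) (5,3) (5,5)

Answer: 17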